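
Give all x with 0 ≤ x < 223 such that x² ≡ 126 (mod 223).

55, 168

Since 223 ≡ 3 (mod 4), a square root of 126 is 126^((223+1)/4) = 126^56 mod 223.
Repeated squaring: 126^2≡43, 126^4≡65, 126^8≡211, 126^16≡144, 126^32≡220 (mod 223).
126^56 = 126^(32+16+8) ≡ 55 (mod 223).
Check: 55² = 3025 ≡ 126 (mod 223). The two roots are 55 and 168.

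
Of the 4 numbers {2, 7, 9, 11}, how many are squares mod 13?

1

(2/13) = -1 → non-residue.
(7/13) = -1 → non-residue.
(9/13) = +1 → QR.
(11/13) = -1 → non-residue.
Total quadratic residues among the 4: 1.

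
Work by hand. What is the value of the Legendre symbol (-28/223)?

-1

Euler's criterion: (-28/223) ≡ 195^111 (mod 223).
195^2 ≡ 115 (mod 223)
195^4 ≡ 68 (mod 223)
195^8 ≡ 164 (mod 223)
195^16 ≡ 136 (mod 223)
195^32 ≡ 210 (mod 223)
195^64 ≡ 169 (mod 223)
195^111 = 195^(64+32+8+4+2+1) ≡ 222 (mod 223).
Result is 222 ≡ −1, so (-28/223) = −1.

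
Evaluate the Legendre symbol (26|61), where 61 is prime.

Euler's criterion: (26/61) ≡ 26^30 (mod 61).
26^2 ≡ 5 (mod 61)
26^4 ≡ 25 (mod 61)
26^8 ≡ 15 (mod 61)
26^16 ≡ 42 (mod 61)
26^30 = 26^(16+8+4+2) ≡ 60 (mod 61).
Result is 60 ≡ −1, so (26/61) = −1.

-1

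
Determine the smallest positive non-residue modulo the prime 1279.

(2/1279) = +1, so 2 is a residue.
(3/1279) = −1, so 3 is the smallest positive non-residue mod 1279.

3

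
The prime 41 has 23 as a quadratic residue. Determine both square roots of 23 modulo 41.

41 ≡ 1 (mod 4), so we find a root by search.
Trying successive values, 8² = 64 ≡ 23 (mod 41). The other root is 41 − 8 = 33.

8, 33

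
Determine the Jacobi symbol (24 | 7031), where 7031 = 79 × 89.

Pull out 2^3: since 7031 ≡ 7 (mod 8), (2/7031) = +1, so (2/7031)^3 = +1.
Reciprocity: 3 ≡ 3 and 7031 ≡ 3 (mod 4), so (3/7031) = −(7031/3).
Reduce top mod 3: now compute (2/3).
Pull out 2: since 3 ≡ 3 (mod 8), (2/3) = -1.
Reached (1/3) = 1. Collecting the sign flips along the way, the symbol is +1.

1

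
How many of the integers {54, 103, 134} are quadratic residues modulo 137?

(54/137) = -1 → non-residue.
(103/137) = +1 → QR.
(134/137) = -1 → non-residue.
Total quadratic residues among the 3: 1.

1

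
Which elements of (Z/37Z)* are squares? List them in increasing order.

Square k = 1,…,18 (k and 37−k give the same square):
1²=1, 2²=4, 3²=9, 4²=16, 5²=25, 6²=36, 7²≡12, 8²≡27, 9²≡7, 10²≡26, 11²≡10, 12²≡33, 13²≡21, 14²≡11, 15²≡3, 16²≡34, 17²≡30, 18²≡28 (mod 37).
So the quadratic residues mod 37 are {1, 3, 4, 7, 9, 10, 11, 12, 16, 21, 25, 26, 27, 28, 30, 33, 34, 36}.

1, 3, 4, 7, 9, 10, 11, 12, 16, 21, 25, 26, 27, 28, 30, 33, 34, 36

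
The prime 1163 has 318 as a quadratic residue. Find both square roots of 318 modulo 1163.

547, 616

Since 1163 ≡ 3 (mod 4), a square root of 318 is 318^((1163+1)/4) = 318^291 mod 1163.
Repeated squaring: 318^2≡1106, 318^4≡923, 318^8≡613, 318^16≡120, 318^32≡444, 318^64≡589, 318^128≡347, 318^256≡620 (mod 1163).
318^291 = 318^(256+32+2+1) ≡ 616 (mod 1163).
Check: 616² = 379456 ≡ 318 (mod 1163). The two roots are 547 and 616.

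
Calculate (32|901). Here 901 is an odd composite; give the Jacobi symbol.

Pull out 2^5: since 901 ≡ 5 (mod 8), (2/901) = -1, so (2/901)^5 = -1.
Reached (1/901) = 1. Collecting the sign flips along the way, the symbol is -1.

-1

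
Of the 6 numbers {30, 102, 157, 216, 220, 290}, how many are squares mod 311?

(30/311) = +1 → QR.
(102/311) = -1 → non-residue.
(157/311) = +1 → QR.
(216/311) = +1 → QR.
(220/311) = -1 → non-residue.
(290/311) = -1 → non-residue.
Total quadratic residues among the 6: 3.

3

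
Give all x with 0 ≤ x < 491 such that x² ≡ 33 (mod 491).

142, 349

Since 491 ≡ 3 (mod 4), a square root of 33 is 33^((491+1)/4) = 33^123 mod 491.
Repeated squaring: 33^2≡107, 33^4≡156, 33^8≡277, 33^16≡133, 33^32≡13, 33^64≡169 (mod 491).
33^123 = 33^(64+32+16+8+2+1) ≡ 349 (mod 491).
Check: 349² = 121801 ≡ 33 (mod 491). The two roots are 142 and 349.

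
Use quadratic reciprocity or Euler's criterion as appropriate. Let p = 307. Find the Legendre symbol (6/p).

Euler's criterion: (6/307) ≡ 6^153 (mod 307).
6^2 ≡ 36 (mod 307)
6^4 ≡ 68 (mod 307)
6^8 ≡ 19 (mod 307)
6^16 ≡ 54 (mod 307)
6^32 ≡ 153 (mod 307)
6^64 ≡ 77 (mod 307)
6^128 ≡ 96 (mod 307)
6^153 = 6^(128+16+8+1) ≡ 1 (mod 307).
Result is 1, so (6/307) = 1.

1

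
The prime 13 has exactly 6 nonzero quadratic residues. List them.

Square k = 1,…,6 (k and 13−k give the same square):
1²=1, 2²=4, 3²=9, 4²≡3, 5²≡12, 6²≡10 (mod 13).
So the quadratic residues mod 13 are {1, 3, 4, 9, 10, 12}.

1, 3, 4, 9, 10, 12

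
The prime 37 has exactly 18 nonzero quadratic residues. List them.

Square k = 1,…,18 (k and 37−k give the same square):
1²=1, 2²=4, 3²=9, 4²=16, 5²=25, 6²=36, 7²≡12, 8²≡27, 9²≡7, 10²≡26, 11²≡10, 12²≡33, 13²≡21, 14²≡11, 15²≡3, 16²≡34, 17²≡30, 18²≡28 (mod 37).
So the quadratic residues mod 37 are {1, 3, 4, 7, 9, 10, 11, 12, 16, 21, 25, 26, 27, 28, 30, 33, 34, 36}.

1, 3, 4, 7, 9, 10, 11, 12, 16, 21, 25, 26, 27, 28, 30, 33, 34, 36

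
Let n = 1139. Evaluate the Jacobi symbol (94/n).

Pull out 2: since 1139 ≡ 3 (mod 8), (2/1139) = -1.
Reciprocity: 47 ≡ 3 and 1139 ≡ 3 (mod 4), so (47/1139) = −(1139/47).
Reduce top mod 47: now compute (11/47).
Reciprocity: 11 ≡ 3 and 47 ≡ 3 (mod 4), so (11/47) = −(47/11).
Reduce top mod 11: now compute (3/11).
Reciprocity: 3 ≡ 3 and 11 ≡ 3 (mod 4), so (3/11) = −(11/3).
Reduce top mod 3: now compute (2/3).
Pull out 2: since 3 ≡ 3 (mod 8), (2/3) = -1.
Reached (1/3) = 1. Collecting the sign flips along the way, the symbol is -1.

-1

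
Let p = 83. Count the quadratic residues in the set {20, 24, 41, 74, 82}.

(20/83) = -1 → non-residue.
(24/83) = -1 → non-residue.
(41/83) = +1 → QR.
(74/83) = -1 → non-residue.
(82/83) = -1 → non-residue.
Total quadratic residues among the 5: 1.

1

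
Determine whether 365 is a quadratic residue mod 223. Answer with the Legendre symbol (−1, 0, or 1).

Euler's criterion: (365/223) ≡ 142^111 (mod 223).
142^2 ≡ 94 (mod 223)
142^4 ≡ 139 (mod 223)
142^8 ≡ 143 (mod 223)
142^16 ≡ 156 (mod 223)
142^32 ≡ 29 (mod 223)
142^64 ≡ 172 (mod 223)
142^111 = 142^(64+32+8+4+2+1) ≡ 222 (mod 223).
Result is 222 ≡ −1, so (365/223) = −1.

-1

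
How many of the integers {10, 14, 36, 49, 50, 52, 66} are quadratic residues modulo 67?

(10/67) = +1 → QR.
(14/67) = +1 → QR.
(36/67) = +1 → QR.
(49/67) = +1 → QR.
(50/67) = -1 → non-residue.
(52/67) = -1 → non-residue.
(66/67) = -1 → non-residue.
Total quadratic residues among the 7: 4.

4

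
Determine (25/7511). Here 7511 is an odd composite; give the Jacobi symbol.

Reciprocity: 25 ≡ 1 and 7511 ≡ 3 (mod 4), so (25/7511) = +(7511/25).
Reduce top mod 25: now compute (11/25).
Reciprocity: 11 ≡ 3 and 25 ≡ 1 (mod 4), so (11/25) = +(25/11).
Reduce top mod 11: now compute (3/11).
Reciprocity: 3 ≡ 3 and 11 ≡ 3 (mod 4), so (3/11) = −(11/3).
Reduce top mod 3: now compute (2/3).
Pull out 2: since 3 ≡ 3 (mod 8), (2/3) = -1.
Reached (1/3) = 1. Collecting the sign flips along the way, the symbol is +1.

1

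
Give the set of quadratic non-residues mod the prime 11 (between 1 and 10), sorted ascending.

Square k = 1,…,5 (k and 11−k give the same square):
1²=1, 2²=4, 3²=9, 4²≡5, 5²≡3 (mod 11).
The residues are {1, 3, 4, 5, 9}; the non-residues are the remaining 5 nonzero classes.

2, 6, 7, 8, 10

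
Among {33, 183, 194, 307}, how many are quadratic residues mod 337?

(33/337) = -1 → non-residue.
(183/337) = -1 → non-residue.
(194/337) = -1 → non-residue.
(307/337) = -1 → non-residue.
Total quadratic residues among the 4: 0.

0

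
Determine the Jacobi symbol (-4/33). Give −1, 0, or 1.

First reduce: -4 ≡ 29 (mod 33).
Reciprocity: 29 ≡ 1 and 33 ≡ 1 (mod 4), so (29/33) = +(33/29).
Reduce top mod 29: now compute (4/29).
Pull out 2^2: since 29 ≡ 5 (mod 8), (2/29) = -1, so (2/29)^2 = +1.
Reached (1/29) = 1. Collecting the sign flips along the way, the symbol is +1.

1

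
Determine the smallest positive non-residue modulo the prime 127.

3

(2/127) = +1, so 2 is a residue.
(3/127) = −1, so 3 is the smallest positive non-residue mod 127.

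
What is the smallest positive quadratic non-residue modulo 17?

3

(2/17) = +1, so 2 is a residue.
(3/17) = −1, so 3 is the smallest positive non-residue mod 17.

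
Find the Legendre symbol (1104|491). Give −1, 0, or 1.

-1

First reduce: 1104 ≡ 122 (mod 491).
Pull out 2: since 491 ≡ 3 (mod 8), (2/491) = -1.
Reciprocity: 61 ≡ 1 and 491 ≡ 3 (mod 4), so (61/491) = +(491/61).
Reduce top mod 61: now compute (3/61).
Reciprocity: 3 ≡ 3 and 61 ≡ 1 (mod 4), so (3/61) = +(61/3).
Reduce top mod 3: now compute (1/3).
Reached (1/3) = 1. Collecting the sign flips along the way, the symbol is -1.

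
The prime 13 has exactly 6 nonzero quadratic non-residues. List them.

2 5 6 7 8 11

Square k = 1,…,6 (k and 13−k give the same square):
1²=1, 2²=4, 3²=9, 4²≡3, 5²≡12, 6²≡10 (mod 13).
The residues are {1, 3, 4, 9, 10, 12}; the non-residues are the remaining 6 nonzero classes.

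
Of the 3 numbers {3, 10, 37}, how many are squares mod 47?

(3/47) = +1 → QR.
(10/47) = -1 → non-residue.
(37/47) = +1 → QR.
Total quadratic residues among the 3: 2.

2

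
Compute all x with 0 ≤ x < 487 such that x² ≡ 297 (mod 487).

28, 459

Since 487 ≡ 3 (mod 4), a square root of 297 is 297^((487+1)/4) = 297^122 mod 487.
Repeated squaring: 297^2≡62, 297^4≡435, 297^8≡269, 297^16≡285, 297^32≡383, 297^64≡102 (mod 487).
297^122 = 297^(64+32+16+8+2) ≡ 459 (mod 487).
Check: 459² = 210681 ≡ 297 (mod 487). The two roots are 28 and 459.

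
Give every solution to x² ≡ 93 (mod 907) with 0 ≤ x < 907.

61, 846

Since 907 ≡ 3 (mod 4), a square root of 93 is 93^((907+1)/4) = 93^227 mod 907.
Repeated squaring: 93^2≡486, 93^4≡376, 93^8≡791, 93^16≡758, 93^32≡433, 93^64≡647, 93^128≡482 (mod 907).
93^227 = 93^(128+64+32+2+1) ≡ 846 (mod 907).
Check: 846² = 715716 ≡ 93 (mod 907). The two roots are 61 and 846.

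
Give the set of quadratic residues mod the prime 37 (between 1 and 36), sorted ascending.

Square k = 1,…,18 (k and 37−k give the same square):
1²=1, 2²=4, 3²=9, 4²=16, 5²=25, 6²=36, 7²≡12, 8²≡27, 9²≡7, 10²≡26, 11²≡10, 12²≡33, 13²≡21, 14²≡11, 15²≡3, 16²≡34, 17²≡30, 18²≡28 (mod 37).
So the quadratic residues mod 37 are {1, 3, 4, 7, 9, 10, 11, 12, 16, 21, 25, 26, 27, 28, 30, 33, 34, 36}.

1 3 4 7 9 10 11 12 16 21 25 26 27 28 30 33 34 36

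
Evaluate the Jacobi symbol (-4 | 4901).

First reduce: -4 ≡ 4897 (mod 4901).
Reciprocity: 4897 ≡ 1 and 4901 ≡ 1 (mod 4), so (4897/4901) = +(4901/4897).
Reduce top mod 4897: now compute (4/4897).
Pull out 2^2: since 4897 ≡ 1 (mod 8), (2/4897) = +1, so (2/4897)^2 = +1.
Reached (1/4897) = 1. Collecting the sign flips along the way, the symbol is +1.

1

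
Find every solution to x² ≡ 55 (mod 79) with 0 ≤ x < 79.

23, 56

Since 79 ≡ 3 (mod 4), a square root of 55 is 55^((79+1)/4) = 55^20 mod 79.
Repeated squaring: 55^2≡23, 55^4≡55, 55^8≡23, 55^16≡55 (mod 79).
55^20 = 55^(16+4) ≡ 23 (mod 79).
Check: 23² = 529 ≡ 55 (mod 79). The two roots are 23 and 56.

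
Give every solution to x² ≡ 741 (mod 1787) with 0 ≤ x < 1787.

Since 1787 ≡ 3 (mod 4), a square root of 741 is 741^((1787+1)/4) = 741^447 mod 1787.
Repeated squaring: 741^2≡472, 741^4≡1196, 741^8≡816, 741^16≡1092, 741^32≡535, 741^64≡305, 741^128≡101, 741^256≡1266 (mod 1787).
741^447 = 741^(256+128+32+16+8+4+2+1) ≡ 1596 (mod 1787).
Check: 1596² = 2547216 ≡ 741 (mod 1787). The two roots are 191 and 1596.

191, 1596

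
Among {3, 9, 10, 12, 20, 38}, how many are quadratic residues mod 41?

3

(3/41) = -1 → non-residue.
(9/41) = +1 → QR.
(10/41) = +1 → QR.
(12/41) = -1 → non-residue.
(20/41) = +1 → QR.
(38/41) = -1 → non-residue.
Total quadratic residues among the 6: 3.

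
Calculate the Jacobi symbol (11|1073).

-1

Reciprocity: 11 ≡ 3 and 1073 ≡ 1 (mod 4), so (11/1073) = +(1073/11).
Reduce top mod 11: now compute (6/11).
Pull out 2: since 11 ≡ 3 (mod 8), (2/11) = -1.
Reciprocity: 3 ≡ 3 and 11 ≡ 3 (mod 4), so (3/11) = −(11/3).
Reduce top mod 3: now compute (2/3).
Pull out 2: since 3 ≡ 3 (mod 8), (2/3) = -1.
Reached (1/3) = 1. Collecting the sign flips along the way, the symbol is -1.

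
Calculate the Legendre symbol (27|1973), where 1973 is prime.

-1

Reciprocity: 27 ≡ 3 and 1973 ≡ 1 (mod 4), so (27/1973) = +(1973/27).
Reduce top mod 27: now compute (2/27).
Pull out 2: since 27 ≡ 3 (mod 8), (2/27) = -1.
Reached (1/27) = 1. Collecting the sign flips along the way, the symbol is -1.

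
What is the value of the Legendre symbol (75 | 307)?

-1

Euler's criterion: (75/307) ≡ 75^153 (mod 307).
75^2 ≡ 99 (mod 307)
75^4 ≡ 284 (mod 307)
75^8 ≡ 222 (mod 307)
75^16 ≡ 164 (mod 307)
75^32 ≡ 187 (mod 307)
75^64 ≡ 278 (mod 307)
75^128 ≡ 227 (mod 307)
75^153 = 75^(128+16+8+1) ≡ 306 (mod 307).
Result is 306 ≡ −1, so (75/307) = −1.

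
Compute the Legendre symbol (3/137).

-1

Reciprocity: 3 ≡ 3 and 137 ≡ 1 (mod 4), so (3/137) = +(137/3).
Reduce top mod 3: now compute (2/3).
Pull out 2: since 3 ≡ 3 (mod 8), (2/3) = -1.
Reached (1/3) = 1. Collecting the sign flips along the way, the symbol is -1.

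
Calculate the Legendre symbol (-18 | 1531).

First reduce: -18 ≡ 1513 (mod 1531).
Reciprocity: 1513 ≡ 1 and 1531 ≡ 3 (mod 4), so (1513/1531) = +(1531/1513).
Reduce top mod 1513: now compute (18/1513).
Pull out 2: since 1513 ≡ 1 (mod 8), (2/1513) = +1.
Reciprocity: 9 ≡ 1 and 1513 ≡ 1 (mod 4), so (9/1513) = +(1513/9).
Reduce top mod 9: now compute (1/9).
Reached (1/9) = 1. Collecting the sign flips along the way, the symbol is +1.

1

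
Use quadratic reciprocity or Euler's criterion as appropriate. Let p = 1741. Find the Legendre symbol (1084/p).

Pull out 2^2: since 1741 ≡ 5 (mod 8), (2/1741) = -1, so (2/1741)^2 = +1.
Reciprocity: 271 ≡ 3 and 1741 ≡ 1 (mod 4), so (271/1741) = +(1741/271).
Reduce top mod 271: now compute (115/271).
Reciprocity: 115 ≡ 3 and 271 ≡ 3 (mod 4), so (115/271) = −(271/115).
Reduce top mod 115: now compute (41/115).
Reciprocity: 41 ≡ 1 and 115 ≡ 3 (mod 4), so (41/115) = +(115/41).
Reduce top mod 41: now compute (33/41).
Reciprocity: 33 ≡ 1 and 41 ≡ 1 (mod 4), so (33/41) = +(41/33).
Reduce top mod 33: now compute (8/33).
Pull out 2^3: since 33 ≡ 1 (mod 8), (2/33) = +1, so (2/33)^3 = +1.
Reached (1/33) = 1. Collecting the sign flips along the way, the symbol is -1.

-1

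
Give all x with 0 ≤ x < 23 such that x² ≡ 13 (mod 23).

6, 17

Since 23 ≡ 3 (mod 4), a square root of 13 is 13^((23+1)/4) = 13^6 mod 23.
Repeated squaring: 13^2≡8, 13^4≡18 (mod 23).
13^6 = 13^(4+2) ≡ 6 (mod 23).
Check: 6² = 36 ≡ 13 (mod 23). The two roots are 6 and 17.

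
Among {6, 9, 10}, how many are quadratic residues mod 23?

2

(6/23) = +1 → QR.
(9/23) = +1 → QR.
(10/23) = -1 → non-residue.
Total quadratic residues among the 3: 2.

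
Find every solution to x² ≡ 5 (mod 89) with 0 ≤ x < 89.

19, 70

89 ≡ 1 (mod 4), so we find a root by search.
Trying successive values, 19² = 361 ≡ 5 (mod 89). The other root is 89 − 19 = 70.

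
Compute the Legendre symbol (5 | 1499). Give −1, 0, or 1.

Reciprocity: 5 ≡ 1 and 1499 ≡ 3 (mod 4), so (5/1499) = +(1499/5).
Reduce top mod 5: now compute (4/5).
Pull out 2^2: since 5 ≡ 5 (mod 8), (2/5) = -1, so (2/5)^2 = +1.
Reached (1/5) = 1. Collecting the sign flips along the way, the symbol is +1.

1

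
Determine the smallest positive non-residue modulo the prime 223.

3

(2/223) = +1, so 2 is a residue.
(3/223) = −1, so 3 is the smallest positive non-residue mod 223.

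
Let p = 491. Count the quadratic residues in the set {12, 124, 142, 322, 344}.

2

(12/491) = +1 → QR.
(124/491) = +1 → QR.
(142/491) = -1 → non-residue.
(322/491) = -1 → non-residue.
(344/491) = -1 → non-residue.
Total quadratic residues among the 5: 2.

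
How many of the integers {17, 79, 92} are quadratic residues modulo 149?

1

(17/149) = +1 → QR.
(79/149) = -1 → non-residue.
(92/149) = -1 → non-residue.
Total quadratic residues among the 3: 1.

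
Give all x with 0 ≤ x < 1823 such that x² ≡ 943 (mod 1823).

Since 1823 ≡ 3 (mod 4), a square root of 943 is 943^((1823+1)/4) = 943^456 mod 1823.
Repeated squaring: 943^2≡1448, 943^4≡254, 943^8≡711, 943^16≡550, 943^32≡1705, 943^64≡1163, 943^128≡1726, 943^256≡294 (mod 1823).
943^456 = 943^(256+128+64+8) ≡ 1714 (mod 1823).
Check: 1714² = 2937796 ≡ 943 (mod 1823). The two roots are 109 and 1714.

109, 1714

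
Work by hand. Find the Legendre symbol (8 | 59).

Pull out 2^3: since 59 ≡ 3 (mod 8), (2/59) = -1, so (2/59)^3 = -1.
Reached (1/59) = 1. Collecting the sign flips along the way, the symbol is -1.

-1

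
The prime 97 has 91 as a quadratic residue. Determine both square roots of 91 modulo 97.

97 ≡ 1 (mod 4), so we find a root by search.
Trying successive values, 24² = 576 ≡ 91 (mod 97). The other root is 97 − 24 = 73.

24, 73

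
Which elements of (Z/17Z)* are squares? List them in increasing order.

1 2 4 8 9 13 15 16

Square k = 1,…,8 (k and 17−k give the same square):
1²=1, 2²=4, 3²=9, 4²=16, 5²≡8, 6²≡2, 7²≡15, 8²≡13 (mod 17).
So the quadratic residues mod 17 are {1, 2, 4, 8, 9, 13, 15, 16}.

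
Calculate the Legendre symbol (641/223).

-1

Euler's criterion: (641/223) ≡ 195^111 (mod 223).
195^2 ≡ 115 (mod 223)
195^4 ≡ 68 (mod 223)
195^8 ≡ 164 (mod 223)
195^16 ≡ 136 (mod 223)
195^32 ≡ 210 (mod 223)
195^64 ≡ 169 (mod 223)
195^111 = 195^(64+32+8+4+2+1) ≡ 222 (mod 223).
Result is 222 ≡ −1, so (641/223) = −1.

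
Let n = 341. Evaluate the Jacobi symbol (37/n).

-1

Reciprocity: 37 ≡ 1 and 341 ≡ 1 (mod 4), so (37/341) = +(341/37).
Reduce top mod 37: now compute (8/37).
Pull out 2^3: since 37 ≡ 5 (mod 8), (2/37) = -1, so (2/37)^3 = -1.
Reached (1/37) = 1. Collecting the sign flips along the way, the symbol is -1.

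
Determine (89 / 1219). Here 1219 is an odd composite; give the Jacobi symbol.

-1

Reciprocity: 89 ≡ 1 and 1219 ≡ 3 (mod 4), so (89/1219) = +(1219/89).
Reduce top mod 89: now compute (62/89).
Pull out 2: since 89 ≡ 1 (mod 8), (2/89) = +1.
Reciprocity: 31 ≡ 3 and 89 ≡ 1 (mod 4), so (31/89) = +(89/31).
Reduce top mod 31: now compute (27/31).
Reciprocity: 27 ≡ 3 and 31 ≡ 3 (mod 4), so (27/31) = −(31/27).
Reduce top mod 27: now compute (4/27).
Pull out 2^2: since 27 ≡ 3 (mod 8), (2/27) = -1, so (2/27)^2 = +1.
Reached (1/27) = 1. Collecting the sign flips along the way, the symbol is -1.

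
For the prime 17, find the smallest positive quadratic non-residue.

(2/17) = +1, so 2 is a residue.
(3/17) = −1, so 3 is the smallest positive non-residue mod 17.

3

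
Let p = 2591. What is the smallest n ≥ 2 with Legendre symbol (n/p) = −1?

7

(2/2591) = +1, so 2 is a residue.
(3/2591) = +1, so 3 is a residue.
(4/2591) = +1, so 4 is a residue.
(5/2591) = +1, so 5 is a residue.
(6/2591) = +1, so 6 is a residue.
(7/2591) = −1, so 7 is the smallest positive non-residue mod 2591.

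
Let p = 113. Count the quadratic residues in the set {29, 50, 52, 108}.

(29/113) = -1 → non-residue.
(50/113) = +1 → QR.
(52/113) = +1 → QR.
(108/113) = -1 → non-residue.
Total quadratic residues among the 4: 2.

2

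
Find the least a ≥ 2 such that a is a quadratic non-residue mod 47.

5

(2/47) = +1, so 2 is a residue.
(3/47) = +1, so 3 is a residue.
(4/47) = +1, so 4 is a residue.
(5/47) = −1, so 5 is the smallest positive non-residue mod 47.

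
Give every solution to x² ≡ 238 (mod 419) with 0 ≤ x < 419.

Since 419 ≡ 3 (mod 4), a square root of 238 is 238^((419+1)/4) = 238^105 mod 419.
Repeated squaring: 238^2≡79, 238^4≡375, 238^8≡260, 238^16≡141, 238^32≡188, 238^64≡148 (mod 419).
238^105 = 238^(64+32+8+1) ≡ 186 (mod 419).
Check: 186² = 34596 ≡ 238 (mod 419). The two roots are 186 and 233.

186, 233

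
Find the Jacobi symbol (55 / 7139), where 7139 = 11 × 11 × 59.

Reciprocity: 55 ≡ 3 and 7139 ≡ 3 (mod 4), so (55/7139) = −(7139/55).
Reduce top mod 55: now compute (44/55).
Pull out 2^2: since 55 ≡ 7 (mod 8), (2/55) = +1, so (2/55)^2 = +1.
Reciprocity: 11 ≡ 3 and 55 ≡ 3 (mod 4), so (11/55) = −(55/11).
Reduce top mod 11: now compute (0/11).
Top reduces to 0: gcd > 1, so the symbol is 0.

0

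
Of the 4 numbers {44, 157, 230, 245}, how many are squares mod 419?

2

(44/419) = -1 → non-residue.
(157/419) = +1 → QR.
(230/419) = -1 → non-residue.
(245/419) = +1 → QR.
Total quadratic residues among the 4: 2.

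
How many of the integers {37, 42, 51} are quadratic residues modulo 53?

2

(37/53) = +1 → QR.
(42/53) = +1 → QR.
(51/53) = -1 → non-residue.
Total quadratic residues among the 3: 2.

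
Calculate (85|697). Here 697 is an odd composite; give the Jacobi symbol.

0

Reciprocity: 85 ≡ 1 and 697 ≡ 1 (mod 4), so (85/697) = +(697/85).
Reduce top mod 85: now compute (17/85).
Reciprocity: 17 ≡ 1 and 85 ≡ 1 (mod 4), so (17/85) = +(85/17).
Reduce top mod 17: now compute (0/17).
Top reduces to 0: gcd > 1, so the symbol is 0.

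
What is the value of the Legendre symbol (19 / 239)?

Euler's criterion: (19/239) ≡ 19^119 (mod 239).
19^2 ≡ 122 (mod 239)
19^4 ≡ 66 (mod 239)
19^8 ≡ 54 (mod 239)
19^16 ≡ 48 (mod 239)
19^32 ≡ 153 (mod 239)
19^64 ≡ 226 (mod 239)
19^119 = 19^(64+32+16+4+2+1) ≡ 238 (mod 239).
Result is 238 ≡ −1, so (19/239) = −1.

-1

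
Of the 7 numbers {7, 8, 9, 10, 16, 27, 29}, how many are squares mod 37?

5

(7/37) = +1 → QR.
(8/37) = -1 → non-residue.
(9/37) = +1 → QR.
(10/37) = +1 → QR.
(16/37) = +1 → QR.
(27/37) = +1 → QR.
(29/37) = -1 → non-residue.
Total quadratic residues among the 7: 5.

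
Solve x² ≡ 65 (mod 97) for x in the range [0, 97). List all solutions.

97 ≡ 1 (mod 4), so we find a root by search.
Trying successive values, 29² = 841 ≡ 65 (mod 97). The other root is 97 − 29 = 68.

29, 68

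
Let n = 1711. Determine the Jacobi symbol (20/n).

Pull out 2^2: since 1711 ≡ 7 (mod 8), (2/1711) = +1, so (2/1711)^2 = +1.
Reciprocity: 5 ≡ 1 and 1711 ≡ 3 (mod 4), so (5/1711) = +(1711/5).
Reduce top mod 5: now compute (1/5).
Reached (1/5) = 1. Collecting the sign flips along the way, the symbol is +1.

1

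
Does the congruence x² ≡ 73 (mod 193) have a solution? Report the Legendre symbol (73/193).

-1

Reciprocity: 73 ≡ 1 and 193 ≡ 1 (mod 4), so (73/193) = +(193/73).
Reduce top mod 73: now compute (47/73).
Reciprocity: 47 ≡ 3 and 73 ≡ 1 (mod 4), so (47/73) = +(73/47).
Reduce top mod 47: now compute (26/47).
Pull out 2: since 47 ≡ 7 (mod 8), (2/47) = +1.
Reciprocity: 13 ≡ 1 and 47 ≡ 3 (mod 4), so (13/47) = +(47/13).
Reduce top mod 13: now compute (8/13).
Pull out 2^3: since 13 ≡ 5 (mod 8), (2/13) = -1, so (2/13)^3 = -1.
Reached (1/13) = 1. Collecting the sign flips along the way, the symbol is -1.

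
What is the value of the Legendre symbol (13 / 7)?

First reduce: 13 ≡ 6 (mod 7).
Pull out 2: since 7 ≡ 7 (mod 8), (2/7) = +1.
Reciprocity: 3 ≡ 3 and 7 ≡ 3 (mod 4), so (3/7) = −(7/3).
Reduce top mod 3: now compute (1/3).
Reached (1/3) = 1. Collecting the sign flips along the way, the symbol is -1.

-1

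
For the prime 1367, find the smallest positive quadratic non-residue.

(2/1367) = +1, so 2 is a residue.
(3/1367) = +1, so 3 is a residue.
(4/1367) = +1, so 4 is a residue.
(5/1367) = −1, so 5 is the smallest positive non-residue mod 1367.

5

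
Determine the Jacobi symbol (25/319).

Reciprocity: 25 ≡ 1 and 319 ≡ 3 (mod 4), so (25/319) = +(319/25).
Reduce top mod 25: now compute (19/25).
Reciprocity: 19 ≡ 3 and 25 ≡ 1 (mod 4), so (19/25) = +(25/19).
Reduce top mod 19: now compute (6/19).
Pull out 2: since 19 ≡ 3 (mod 8), (2/19) = -1.
Reciprocity: 3 ≡ 3 and 19 ≡ 3 (mod 4), so (3/19) = −(19/3).
Reduce top mod 3: now compute (1/3).
Reached (1/3) = 1. Collecting the sign flips along the way, the symbol is +1.

1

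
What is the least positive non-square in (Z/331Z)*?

2

(2/331) = −1, so 2 is the smallest positive non-residue mod 331.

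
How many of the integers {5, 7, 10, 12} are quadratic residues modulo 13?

(5/13) = -1 → non-residue.
(7/13) = -1 → non-residue.
(10/13) = +1 → QR.
(12/13) = +1 → QR.
Total quadratic residues among the 4: 2.

2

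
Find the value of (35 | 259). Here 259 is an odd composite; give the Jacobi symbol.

Reciprocity: 35 ≡ 3 and 259 ≡ 3 (mod 4), so (35/259) = −(259/35).
Reduce top mod 35: now compute (14/35).
Pull out 2: since 35 ≡ 3 (mod 8), (2/35) = -1.
Reciprocity: 7 ≡ 3 and 35 ≡ 3 (mod 4), so (7/35) = −(35/7).
Reduce top mod 7: now compute (0/7).
Top reduces to 0: gcd > 1, so the symbol is 0.

0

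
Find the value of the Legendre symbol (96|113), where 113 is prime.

-1

Euler's criterion: (96/113) ≡ 96^56 (mod 113).
96^2 ≡ 63 (mod 113)
96^4 ≡ 14 (mod 113)
96^8 ≡ 83 (mod 113)
96^16 ≡ 109 (mod 113)
96^32 ≡ 16 (mod 113)
96^56 = 96^(32+16+8) ≡ 112 (mod 113).
Result is 112 ≡ −1, so (96/113) = −1.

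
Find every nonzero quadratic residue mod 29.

Square k = 1,…,14 (k and 29−k give the same square):
1²=1, 2²=4, 3²=9, 4²=16, 5²=25, 6²≡7, 7²≡20, 8²≡6, 9²≡23, 10²≡13, 11²≡5, 12²≡28, 13²≡24, 14²≡22 (mod 29).
So the quadratic residues mod 29 are {1, 4, 5, 6, 7, 9, 13, 16, 20, 22, 23, 24, 25, 28}.

1, 4, 5, 6, 7, 9, 13, 16, 20, 22, 23, 24, 25, 28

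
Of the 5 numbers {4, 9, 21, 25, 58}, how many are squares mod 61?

4

(4/61) = +1 → QR.
(9/61) = +1 → QR.
(21/61) = -1 → non-residue.
(25/61) = +1 → QR.
(58/61) = +1 → QR.
Total quadratic residues among the 5: 4.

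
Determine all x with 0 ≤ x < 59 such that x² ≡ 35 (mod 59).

25, 34

Since 59 ≡ 3 (mod 4), a square root of 35 is 35^((59+1)/4) = 35^15 mod 59.
Repeated squaring: 35^2≡45, 35^4≡19, 35^8≡7 (mod 59).
35^15 = 35^(8+4+2+1) ≡ 25 (mod 59).
Check: 25² = 625 ≡ 35 (mod 59). The two roots are 25 and 34.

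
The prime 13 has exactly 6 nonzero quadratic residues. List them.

1,3,4,9,10,12

Square k = 1,…,6 (k and 13−k give the same square):
1²=1, 2²=4, 3²=9, 4²≡3, 5²≡12, 6²≡10 (mod 13).
So the quadratic residues mod 13 are {1, 3, 4, 9, 10, 12}.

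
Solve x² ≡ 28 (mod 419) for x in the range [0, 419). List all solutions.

191, 228

Since 419 ≡ 3 (mod 4), a square root of 28 is 28^((419+1)/4) = 28^105 mod 419.
Repeated squaring: 28^2≡365, 28^4≡402, 28^8≡289, 28^16≡140, 28^32≡326, 28^64≡269 (mod 419).
28^105 = 28^(64+32+8+1) ≡ 191 (mod 419).
Check: 191² = 36481 ≡ 28 (mod 419). The two roots are 191 and 228.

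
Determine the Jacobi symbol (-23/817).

1

First reduce: -23 ≡ 794 (mod 817).
Pull out 2: since 817 ≡ 1 (mod 8), (2/817) = +1.
Reciprocity: 397 ≡ 1 and 817 ≡ 1 (mod 4), so (397/817) = +(817/397).
Reduce top mod 397: now compute (23/397).
Reciprocity: 23 ≡ 3 and 397 ≡ 1 (mod 4), so (23/397) = +(397/23).
Reduce top mod 23: now compute (6/23).
Pull out 2: since 23 ≡ 7 (mod 8), (2/23) = +1.
Reciprocity: 3 ≡ 3 and 23 ≡ 3 (mod 4), so (3/23) = −(23/3).
Reduce top mod 3: now compute (2/3).
Pull out 2: since 3 ≡ 3 (mod 8), (2/3) = -1.
Reached (1/3) = 1. Collecting the sign flips along the way, the symbol is +1.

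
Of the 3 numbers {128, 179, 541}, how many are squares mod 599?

3

(128/599) = +1 → QR.
(179/599) = +1 → QR.
(541/599) = +1 → QR.
Total quadratic residues among the 3: 3.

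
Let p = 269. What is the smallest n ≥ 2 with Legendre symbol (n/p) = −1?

2

(2/269) = −1, so 2 is the smallest positive non-residue mod 269.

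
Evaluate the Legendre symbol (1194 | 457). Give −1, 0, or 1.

-1

Euler's criterion: (1194/457) ≡ 280^228 (mod 457).
280^2 ≡ 253 (mod 457)
280^4 ≡ 29 (mod 457)
280^8 ≡ 384 (mod 457)
280^16 ≡ 302 (mod 457)
280^32 ≡ 261 (mod 457)
280^64 ≡ 28 (mod 457)
280^128 ≡ 327 (mod 457)
280^228 = 280^(128+64+32+4) ≡ 456 (mod 457).
Result is 456 ≡ −1, so (1194/457) = −1.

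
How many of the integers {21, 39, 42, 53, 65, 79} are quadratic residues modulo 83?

(21/83) = +1 → QR.
(39/83) = -1 → non-residue.
(42/83) = -1 → non-residue.
(53/83) = -1 → non-residue.
(65/83) = +1 → QR.
(79/83) = -1 → non-residue.
Total quadratic residues among the 6: 2.

2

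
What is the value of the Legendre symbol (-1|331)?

First reduce: -1 ≡ 330 (mod 331).
Pull out 2: since 331 ≡ 3 (mod 8), (2/331) = -1.
Reciprocity: 165 ≡ 1 and 331 ≡ 3 (mod 4), so (165/331) = +(331/165).
Reduce top mod 165: now compute (1/165).
Reached (1/165) = 1. Collecting the sign flips along the way, the symbol is -1.

-1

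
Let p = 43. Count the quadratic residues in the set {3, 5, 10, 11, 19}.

2

(3/43) = -1 → non-residue.
(5/43) = -1 → non-residue.
(10/43) = +1 → QR.
(11/43) = +1 → QR.
(19/43) = -1 → non-residue.
Total quadratic residues among the 5: 2.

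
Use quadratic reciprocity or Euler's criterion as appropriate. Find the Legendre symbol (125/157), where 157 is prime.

Reciprocity: 125 ≡ 1 and 157 ≡ 1 (mod 4), so (125/157) = +(157/125).
Reduce top mod 125: now compute (32/125).
Pull out 2^5: since 125 ≡ 5 (mod 8), (2/125) = -1, so (2/125)^5 = -1.
Reached (1/125) = 1. Collecting the sign flips along the way, the symbol is -1.

-1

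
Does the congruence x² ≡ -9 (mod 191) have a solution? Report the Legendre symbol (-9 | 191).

-1

First reduce: -9 ≡ 182 (mod 191).
Pull out 2: since 191 ≡ 7 (mod 8), (2/191) = +1.
Reciprocity: 91 ≡ 3 and 191 ≡ 3 (mod 4), so (91/191) = −(191/91).
Reduce top mod 91: now compute (9/91).
Reciprocity: 9 ≡ 1 and 91 ≡ 3 (mod 4), so (9/91) = +(91/9).
Reduce top mod 9: now compute (1/9).
Reached (1/9) = 1. Collecting the sign flips along the way, the symbol is -1.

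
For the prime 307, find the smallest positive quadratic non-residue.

(2/307) = −1, so 2 is the smallest positive non-residue mod 307.

2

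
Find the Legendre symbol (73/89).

Euler's criterion: (73/89) ≡ 73^44 (mod 89).
73^2 ≡ 78 (mod 89)
73^4 ≡ 32 (mod 89)
73^8 ≡ 45 (mod 89)
73^16 ≡ 67 (mod 89)
73^32 ≡ 39 (mod 89)
73^44 = 73^(32+8+4) ≡ 1 (mod 89).
Result is 1, so (73/89) = 1.

1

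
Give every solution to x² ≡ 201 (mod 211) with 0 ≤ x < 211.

74, 137

Since 211 ≡ 3 (mod 4), a square root of 201 is 201^((211+1)/4) = 201^53 mod 211.
Repeated squaring: 201^2≡100, 201^4≡83, 201^8≡137, 201^16≡201, 201^32≡100 (mod 211).
201^53 = 201^(32+16+4+1) ≡ 137 (mod 211).
Check: 137² = 18769 ≡ 201 (mod 211). The two roots are 74 and 137.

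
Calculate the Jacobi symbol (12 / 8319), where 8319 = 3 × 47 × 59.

0

Pull out 2^2: since 8319 ≡ 7 (mod 8), (2/8319) = +1, so (2/8319)^2 = +1.
Reciprocity: 3 ≡ 3 and 8319 ≡ 3 (mod 4), so (3/8319) = −(8319/3).
Reduce top mod 3: now compute (0/3).
Top reduces to 0: gcd > 1, so the symbol is 0.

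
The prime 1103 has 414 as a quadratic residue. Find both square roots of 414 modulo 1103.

Since 1103 ≡ 3 (mod 4), a square root of 414 is 414^((1103+1)/4) = 414^276 mod 1103.
Repeated squaring: 414^2≡431, 414^4≡457, 414^8≡382, 414^16≡328, 414^32≡593, 414^64≡895, 414^128≡247, 414^256≡344 (mod 1103).
414^276 = 414^(256+16+4) ≡ 77 (mod 1103).
Check: 77² = 5929 ≡ 414 (mod 1103). The two roots are 77 and 1026.

77, 1026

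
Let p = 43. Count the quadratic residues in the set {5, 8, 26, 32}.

0

(5/43) = -1 → non-residue.
(8/43) = -1 → non-residue.
(26/43) = -1 → non-residue.
(32/43) = -1 → non-residue.
Total quadratic residues among the 4: 0.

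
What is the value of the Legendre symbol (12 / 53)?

Euler's criterion: (12/53) ≡ 12^26 (mod 53).
12^2 ≡ 38 (mod 53)
12^4 ≡ 13 (mod 53)
12^8 ≡ 10 (mod 53)
12^16 ≡ 47 (mod 53)
12^26 = 12^(16+8+2) ≡ 52 (mod 53).
Result is 52 ≡ −1, so (12/53) = −1.

-1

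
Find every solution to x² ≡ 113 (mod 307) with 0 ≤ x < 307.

Since 307 ≡ 3 (mod 4), a square root of 113 is 113^((307+1)/4) = 113^77 mod 307.
Repeated squaring: 113^2≡182, 113^4≡275, 113^8≡103, 113^16≡171, 113^32≡76, 113^64≡250 (mod 307).
113^77 = 113^(64+8+4+1) ≡ 179 (mod 307).
Check: 179² = 32041 ≡ 113 (mod 307). The two roots are 128 and 179.

128, 179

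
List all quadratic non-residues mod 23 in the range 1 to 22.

Square k = 1,…,11 (k and 23−k give the same square):
1²=1, 2²=4, 3²=9, 4²=16, 5²≡2, 6²≡13, 7²≡3, 8²≡18, 9²≡12, 10²≡8, 11²≡6 (mod 23).
The residues are {1, 2, 3, 4, 6, 8, 9, 12, 13, 16, 18}; the non-residues are the remaining 11 nonzero classes.

5, 7, 10, 11, 14, 15, 17, 19, 20, 21, 22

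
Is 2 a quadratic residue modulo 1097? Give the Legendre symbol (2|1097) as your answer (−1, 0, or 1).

Pull out 2: since 1097 ≡ 1 (mod 8), (2/1097) = +1.
Reached (1/1097) = 1. Collecting the sign flips along the way, the symbol is +1.

1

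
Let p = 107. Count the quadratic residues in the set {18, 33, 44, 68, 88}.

2

(18/107) = -1 → non-residue.
(33/107) = +1 → QR.
(44/107) = +1 → QR.
(68/107) = -1 → non-residue.
(88/107) = -1 → non-residue.
Total quadratic residues among the 5: 2.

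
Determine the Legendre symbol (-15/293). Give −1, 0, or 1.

First reduce: -15 ≡ 278 (mod 293).
Pull out 2: since 293 ≡ 5 (mod 8), (2/293) = -1.
Reciprocity: 139 ≡ 3 and 293 ≡ 1 (mod 4), so (139/293) = +(293/139).
Reduce top mod 139: now compute (15/139).
Reciprocity: 15 ≡ 3 and 139 ≡ 3 (mod 4), so (15/139) = −(139/15).
Reduce top mod 15: now compute (4/15).
Pull out 2^2: since 15 ≡ 7 (mod 8), (2/15) = +1, so (2/15)^2 = +1.
Reached (1/15) = 1. Collecting the sign flips along the way, the symbol is +1.

1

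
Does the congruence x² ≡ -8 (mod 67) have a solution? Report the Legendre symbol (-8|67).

Euler's criterion: (-8/67) ≡ 59^33 (mod 67).
59^2 ≡ 64 (mod 67)
59^4 ≡ 9 (mod 67)
59^8 ≡ 14 (mod 67)
59^16 ≡ 62 (mod 67)
59^32 ≡ 25 (mod 67)
59^33 = 59^(32+1) ≡ 1 (mod 67).
Result is 1, so (-8/67) = 1.

1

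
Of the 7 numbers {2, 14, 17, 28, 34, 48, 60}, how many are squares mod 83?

3

(2/83) = -1 → non-residue.
(14/83) = -1 → non-residue.
(17/83) = +1 → QR.
(28/83) = +1 → QR.
(34/83) = -1 → non-residue.
(48/83) = +1 → QR.
(60/83) = -1 → non-residue.
Total quadratic residues among the 7: 3.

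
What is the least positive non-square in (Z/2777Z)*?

3

(2/2777) = +1, so 2 is a residue.
(3/2777) = −1, so 3 is the smallest positive non-residue mod 2777.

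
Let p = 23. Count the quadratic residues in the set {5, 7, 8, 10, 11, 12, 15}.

2

(5/23) = -1 → non-residue.
(7/23) = -1 → non-residue.
(8/23) = +1 → QR.
(10/23) = -1 → non-residue.
(11/23) = -1 → non-residue.
(12/23) = +1 → QR.
(15/23) = -1 → non-residue.
Total quadratic residues among the 7: 2.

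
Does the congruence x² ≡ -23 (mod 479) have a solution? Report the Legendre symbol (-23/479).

First reduce: -23 ≡ 456 (mod 479).
Pull out 2^3: since 479 ≡ 7 (mod 8), (2/479) = +1, so (2/479)^3 = +1.
Reciprocity: 57 ≡ 1 and 479 ≡ 3 (mod 4), so (57/479) = +(479/57).
Reduce top mod 57: now compute (23/57).
Reciprocity: 23 ≡ 3 and 57 ≡ 1 (mod 4), so (23/57) = +(57/23).
Reduce top mod 23: now compute (11/23).
Reciprocity: 11 ≡ 3 and 23 ≡ 3 (mod 4), so (11/23) = −(23/11).
Reduce top mod 11: now compute (1/11).
Reached (1/11) = 1. Collecting the sign flips along the way, the symbol is -1.

-1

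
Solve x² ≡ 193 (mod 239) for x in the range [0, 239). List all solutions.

77, 162

Since 239 ≡ 3 (mod 4), a square root of 193 is 193^((239+1)/4) = 193^60 mod 239.
Repeated squaring: 193^2≡204, 193^4≡30, 193^8≡183, 193^16≡29, 193^32≡124 (mod 239).
193^60 = 193^(32+16+8+4) ≡ 162 (mod 239).
Check: 162² = 26244 ≡ 193 (mod 239). The two roots are 77 and 162.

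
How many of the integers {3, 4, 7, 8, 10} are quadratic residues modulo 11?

2

(3/11) = +1 → QR.
(4/11) = +1 → QR.
(7/11) = -1 → non-residue.
(8/11) = -1 → non-residue.
(10/11) = -1 → non-residue.
Total quadratic residues among the 5: 2.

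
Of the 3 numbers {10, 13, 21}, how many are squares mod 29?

1

(10/29) = -1 → non-residue.
(13/29) = +1 → QR.
(21/29) = -1 → non-residue.
Total quadratic residues among the 3: 1.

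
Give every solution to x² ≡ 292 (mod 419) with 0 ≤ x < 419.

124, 295

Since 419 ≡ 3 (mod 4), a square root of 292 is 292^((419+1)/4) = 292^105 mod 419.
Repeated squaring: 292^2≡207, 292^4≡111, 292^8≡170, 292^16≡408, 292^32≡121, 292^64≡395 (mod 419).
292^105 = 292^(64+32+8+1) ≡ 295 (mod 419).
Check: 295² = 87025 ≡ 292 (mod 419). The two roots are 124 and 295.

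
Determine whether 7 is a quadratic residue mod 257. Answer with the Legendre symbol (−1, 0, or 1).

-1

Reciprocity: 7 ≡ 3 and 257 ≡ 1 (mod 4), so (7/257) = +(257/7).
Reduce top mod 7: now compute (5/7).
Reciprocity: 5 ≡ 1 and 7 ≡ 3 (mod 4), so (5/7) = +(7/5).
Reduce top mod 5: now compute (2/5).
Pull out 2: since 5 ≡ 5 (mod 8), (2/5) = -1.
Reached (1/5) = 1. Collecting the sign flips along the way, the symbol is -1.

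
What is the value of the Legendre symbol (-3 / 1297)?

First reduce: -3 ≡ 1294 (mod 1297).
Pull out 2: since 1297 ≡ 1 (mod 8), (2/1297) = +1.
Reciprocity: 647 ≡ 3 and 1297 ≡ 1 (mod 4), so (647/1297) = +(1297/647).
Reduce top mod 647: now compute (3/647).
Reciprocity: 3 ≡ 3 and 647 ≡ 3 (mod 4), so (3/647) = −(647/3).
Reduce top mod 3: now compute (2/3).
Pull out 2: since 3 ≡ 3 (mod 8), (2/3) = -1.
Reached (1/3) = 1. Collecting the sign flips along the way, the symbol is +1.

1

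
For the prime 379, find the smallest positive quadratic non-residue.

2

(2/379) = −1, so 2 is the smallest positive non-residue mod 379.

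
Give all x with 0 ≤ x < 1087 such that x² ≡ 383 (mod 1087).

254, 833

Since 1087 ≡ 3 (mod 4), a square root of 383 is 383^((1087+1)/4) = 383^272 mod 1087.
Repeated squaring: 383^2≡1031, 383^4≡962, 383^8≡407, 383^16≡425, 383^32≡183, 383^64≡879, 383^128≡871, 383^256≡1002 (mod 1087).
383^272 = 383^(256+16) ≡ 833 (mod 1087).
Check: 833² = 693889 ≡ 383 (mod 1087). The two roots are 254 and 833.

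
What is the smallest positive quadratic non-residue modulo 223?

(2/223) = +1, so 2 is a residue.
(3/223) = −1, so 3 is the smallest positive non-residue mod 223.

3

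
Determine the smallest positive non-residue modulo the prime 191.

(2/191) = +1, so 2 is a residue.
(3/191) = +1, so 3 is a residue.
(4/191) = +1, so 4 is a residue.
(5/191) = +1, so 5 is a residue.
(6/191) = +1, so 6 is a residue.
(7/191) = −1, so 7 is the smallest positive non-residue mod 191.

7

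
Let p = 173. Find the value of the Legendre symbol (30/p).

Euler's criterion: (30/173) ≡ 30^86 (mod 173).
30^2 ≡ 35 (mod 173)
30^4 ≡ 14 (mod 173)
30^8 ≡ 23 (mod 173)
30^16 ≡ 10 (mod 173)
30^32 ≡ 100 (mod 173)
30^64 ≡ 139 (mod 173)
30^86 = 30^(64+16+4+2) ≡ 172 (mod 173).
Result is 172 ≡ −1, so (30/173) = −1.

-1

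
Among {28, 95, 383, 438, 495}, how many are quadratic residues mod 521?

(28/521) = -1 → non-residue.
(95/521) = -1 → non-residue.
(383/521) = +1 → QR.
(438/521) = +1 → QR.
(495/521) = +1 → QR.
Total quadratic residues among the 5: 3.

3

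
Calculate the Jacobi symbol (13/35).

Reciprocity: 13 ≡ 1 and 35 ≡ 3 (mod 4), so (13/35) = +(35/13).
Reduce top mod 13: now compute (9/13).
Reciprocity: 9 ≡ 1 and 13 ≡ 1 (mod 4), so (9/13) = +(13/9).
Reduce top mod 9: now compute (4/9).
Pull out 2^2: since 9 ≡ 1 (mod 8), (2/9) = +1, so (2/9)^2 = +1.
Reached (1/9) = 1. Collecting the sign flips along the way, the symbol is +1.

1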